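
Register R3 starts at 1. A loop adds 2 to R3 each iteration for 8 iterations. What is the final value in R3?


Starting value: R3 = 1
  Iter 1: R3 = 1 + 2 = 3
  Iter 2: R3 = 3 + 2 = 5
  Iter 3: R3 = 5 + 2 = 7
  Iter 4: R3 = 7 + 2 = 9
  Iter 5: R3 = 9 + 2 = 11
  Iter 6: R3 = 11 + 2 = 13
  Iter 7: R3 = 13 + 2 = 15
  Iter 8: R3 = 15 + 2 = 17
Final: R3 = 17

17


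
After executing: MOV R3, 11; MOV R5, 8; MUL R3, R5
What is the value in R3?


Register state trace:
  MOV R3, 11  → R3 = 11
  MOV R5, 8  → R5 = 8
  MUL R3, R5  → R3 = 11 * 8 = 88
Final: R3 = 88

88


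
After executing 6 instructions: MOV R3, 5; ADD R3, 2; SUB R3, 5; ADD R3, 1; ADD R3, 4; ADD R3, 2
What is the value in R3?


Register state trace:
  MOV R3, 5  → R3 = 5
  ADD R3, 2  → R3 = 5 + 2 = 7
  SUB R3, 5  → R3 = 7 - 5 = 2
  ADD R3, 1  → R3 = 2 + 1 = 3
  ADD R3, 4  → R3 = 3 + 4 = 7
  ADD R3, 2  → R3 = 7 + 2 = 9
Final: R3 = 9

9


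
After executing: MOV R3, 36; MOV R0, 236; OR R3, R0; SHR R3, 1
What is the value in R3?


Register state trace:
  MOV R3, 36  → R3 = 36 (0b00100100)
  MOV R0, 236  → R0 = 236 (0b11101100)
  OR R3, R0  → R3 = 36 OR 236 = 236 (0b11101100)
  SHR R3, 1  → R3 = 236 >> 1 = 118
Final: R3 = 118

118


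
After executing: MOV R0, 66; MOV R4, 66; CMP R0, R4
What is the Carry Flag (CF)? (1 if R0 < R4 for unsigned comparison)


Register state trace:
  MOV R0, 66  → R0 = 66
  MOV R4, 66  → R4 = 66
  CMP R0, R4  → unsigned 66 - 66: no borrow
  66 >= 66, so CF = 0
CF = 0

0


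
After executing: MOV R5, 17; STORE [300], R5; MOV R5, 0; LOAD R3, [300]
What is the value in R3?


Register and memory trace:
  MOV R5, 17  → R5 = 17
  STORE [300], R5  → mem[300] = 17
  MOV R5, 0  → R5 = 0
  LOAD R3, [300]  → R3 = mem[300] = 17
Final: R3 = 17

17


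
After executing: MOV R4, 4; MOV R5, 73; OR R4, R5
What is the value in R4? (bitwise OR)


Register state trace:
  MOV R4, 4  → R4 = 4 (0b00000100)
  MOV R5, 73  → R5 = 73 (0b01001001)
  OR R4, R5   → R4 = 4 OR 73 = 77 (0b01001101)
Final: R4 = 77

77


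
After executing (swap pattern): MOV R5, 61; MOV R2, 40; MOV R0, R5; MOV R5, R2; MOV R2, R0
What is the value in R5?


Register state trace (swap pattern):
  MOV R5, 61  → R5 = 61
  MOV R2, 40  → R2 = 40
  MOV R0, R5  → R0 = 61  (save R5)
  MOV R5, R2  → R5 = 40  (R5 gets R2's value)
  MOV R2, R0  → R2 = 61  (R2 gets saved value)
Final: R5 = 40

40


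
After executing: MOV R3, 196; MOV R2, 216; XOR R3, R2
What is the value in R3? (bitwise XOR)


Register state trace:
  MOV R3, 196  → R3 = 196 (0b11000100)
  MOV R2, 216  → R2 = 216 (0b11011000)
  XOR R3, R2  → R3 = 196 XOR 216 = 28 (0b00011100)
Final: R3 = 28

28


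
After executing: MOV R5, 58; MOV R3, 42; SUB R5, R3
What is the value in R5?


Register state trace:
  MOV R5, 58  → R5 = 58
  MOV R3, 42  → R3 = 42
  SUB R5, R3  → R5 = 58 - 42 = 16
Final: R5 = 16

16


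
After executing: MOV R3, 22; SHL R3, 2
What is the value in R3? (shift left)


Register state trace:
  MOV R3, 22  → R3 = 22
  SHL R3, 2  → R3 = 22 << 2 = 22 * 2^2 = 88
Final: R3 = 88

88


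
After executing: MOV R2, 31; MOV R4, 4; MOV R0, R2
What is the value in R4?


Register state trace:
  MOV R2, 31  → R2 = 31
  MOV R4, 4  → R4 = 4
  MOV R0, R2  → R0 = 31
Final: R4 = 4

4


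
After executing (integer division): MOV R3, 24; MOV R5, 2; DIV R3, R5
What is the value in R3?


Register state trace:
  MOV R3, 24  → R3 = 24
  MOV R5, 2  → R5 = 2
  DIV R3, R5  → R3 = 24 // 2 = 12
Final: R3 = 12

12


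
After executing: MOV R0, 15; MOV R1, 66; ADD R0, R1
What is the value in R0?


Register state trace:
  MOV R0, 15  → R0 = 15
  MOV R1, 66  → R1 = 66
  ADD R0, R1  → R0 = 15 + 66 = 81
Final: R0 = 81

81


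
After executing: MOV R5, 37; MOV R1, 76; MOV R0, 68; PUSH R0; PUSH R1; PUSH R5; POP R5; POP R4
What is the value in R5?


Stack trace (top is rightmost):
  MOV R5, 37  → R5 = 37
  MOV R1, 76  → R1 = 76
  MOV R0, 68  → R0 = 68
  PUSH R0  → stack: [68]
  PUSH R1  → stack: [68, 76]
  PUSH R5  → stack: [68, 76, 37]
  POP R5  → R5 = 37, stack: [68, 76]
  POP R4  → R4 = 76, stack: [68]
Final: R5 = 37

37


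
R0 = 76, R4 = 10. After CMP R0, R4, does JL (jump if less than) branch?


Trace:
  R0 = 76, R4 = 10
  CMP R0, R4  → compares 76 vs 10
  JL checks: is 76 less than 10?
  76 > 10, so condition is false
Branch taken: No

No


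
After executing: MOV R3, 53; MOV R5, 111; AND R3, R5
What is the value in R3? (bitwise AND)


Register state trace:
  MOV R3, 53  → R3 = 53 (0b00110101)
  MOV R5, 111  → R5 = 111 (0b01101111)
  AND R3, R5  → R3 = 53 AND 111 = 37 (0b00100101)
Final: R3 = 37

37


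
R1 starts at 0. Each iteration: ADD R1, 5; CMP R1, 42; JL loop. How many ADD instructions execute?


Loop trace (R1 starts at 0, target 42, step 5):
  ADD #1: R1 = 0 + 5 = 5  → 5 < 42, loop
  ADD #2: R1 = 5 + 5 = 10  → 10 < 42, loop
  ADD #3: R1 = 10 + 5 = 15  → 15 < 42, loop
  ADD #4: R1 = 15 + 5 = 20  → 20 < 42, loop
  ADD #5: R1 = 20 + 5 = 25  → 25 < 42, loop
  ADD #6: R1 = 25 + 5 = 30  → 30 < 42, loop
  ADD #7: R1 = 30 + 5 = 35  → 35 < 42, loop
  ADD #8: R1 = 35 + 5 = 40  → 40 < 42, loop
  ADD #9: R1 = 40 + 5 = 45  → 45 >= 42, exit
Total ADD instructions: 9

9


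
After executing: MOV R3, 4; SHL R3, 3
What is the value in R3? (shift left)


Register state trace:
  MOV R3, 4  → R3 = 4
  SHL R3, 3  → R3 = 4 << 3 = 4 * 2^3 = 32
Final: R3 = 32

32


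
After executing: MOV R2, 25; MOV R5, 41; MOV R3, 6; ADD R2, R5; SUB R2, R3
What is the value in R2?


Register state trace:
  MOV R2, 25  → R2 = 25
  MOV R5, 41  → R5 = 41
  MOV R3, 6  → R3 = 6
  ADD R2, R5  → R2 = 25 + 41 = 66
  SUB R2, R3  → R2 = 66 - 6 = 60
Final: R2 = 60

60


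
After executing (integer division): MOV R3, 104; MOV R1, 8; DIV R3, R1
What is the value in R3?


Register state trace:
  MOV R3, 104  → R3 = 104
  MOV R1, 8  → R1 = 8
  DIV R3, R1  → R3 = 104 // 8 = 13
Final: R3 = 13

13


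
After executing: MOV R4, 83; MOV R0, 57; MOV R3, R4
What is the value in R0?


Register state trace:
  MOV R4, 83  → R4 = 83
  MOV R0, 57  → R0 = 57
  MOV R3, R4  → R3 = 83
Final: R0 = 57

57


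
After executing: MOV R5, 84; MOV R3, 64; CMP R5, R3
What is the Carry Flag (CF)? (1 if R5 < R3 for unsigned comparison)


Register state trace:
  MOV R5, 84  → R5 = 84
  MOV R3, 64  → R3 = 64
  CMP R5, R3  → unsigned 84 - 64: no borrow
  84 >= 64, so CF = 0
CF = 0

0


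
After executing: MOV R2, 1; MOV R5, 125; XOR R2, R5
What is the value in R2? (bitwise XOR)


Register state trace:
  MOV R2, 1  → R2 = 1 (0b00000001)
  MOV R5, 125  → R5 = 125 (0b01111101)
  XOR R2, R5  → R2 = 1 XOR 125 = 124 (0b01111100)
Final: R2 = 124

124


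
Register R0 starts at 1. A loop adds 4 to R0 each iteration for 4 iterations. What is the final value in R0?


Starting value: R0 = 1
  Iter 1: R0 = 1 + 4 = 5
  Iter 2: R0 = 5 + 4 = 9
  Iter 3: R0 = 9 + 4 = 13
  Iter 4: R0 = 13 + 4 = 17
Final: R0 = 17

17


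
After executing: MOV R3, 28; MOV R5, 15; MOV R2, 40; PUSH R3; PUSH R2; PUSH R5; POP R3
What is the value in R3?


Stack trace (top is rightmost):
  MOV R3, 28  → R3 = 28
  MOV R5, 15  → R5 = 15
  MOV R2, 40  → R2 = 40
  PUSH R3  → stack: [28]
  PUSH R2  → stack: [28, 40]
  PUSH R5  → stack: [28, 40, 15]
  POP R3  → R3 = 15, stack: [28, 40]
Final: R3 = 15

15


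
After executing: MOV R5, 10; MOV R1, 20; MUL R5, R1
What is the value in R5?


Register state trace:
  MOV R5, 10  → R5 = 10
  MOV R1, 20  → R1 = 20
  MUL R5, R1  → R5 = 10 * 20 = 200
Final: R5 = 200

200


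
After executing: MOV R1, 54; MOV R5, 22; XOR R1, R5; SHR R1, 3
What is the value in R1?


Register state trace:
  MOV R1, 54  → R1 = 54 (0b00110110)
  MOV R5, 22  → R5 = 22 (0b00010110)
  XOR R1, R5  → R1 = 54 XOR 22 = 32 (0b00100000)
  SHR R1, 3  → R1 = 32 >> 3 = 4
Final: R1 = 4

4


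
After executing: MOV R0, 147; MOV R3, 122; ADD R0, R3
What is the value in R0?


Register state trace:
  MOV R0, 147  → R0 = 147
  MOV R3, 122  → R3 = 122
  ADD R0, R3  → R0 = 147 + 122 = 269
Final: R0 = 269

269


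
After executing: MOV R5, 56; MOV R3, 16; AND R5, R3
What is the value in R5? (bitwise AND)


Register state trace:
  MOV R5, 56  → R5 = 56 (0b00111000)
  MOV R3, 16  → R3 = 16 (0b00010000)
  AND R5, R3  → R5 = 56 AND 16 = 16 (0b00010000)
Final: R5 = 16

16


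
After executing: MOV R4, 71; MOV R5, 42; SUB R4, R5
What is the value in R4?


Register state trace:
  MOV R4, 71  → R4 = 71
  MOV R5, 42  → R5 = 42
  SUB R4, R5  → R4 = 71 - 42 = 29
Final: R4 = 29

29


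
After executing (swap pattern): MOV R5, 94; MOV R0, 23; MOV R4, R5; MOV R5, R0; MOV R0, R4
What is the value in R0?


Register state trace (swap pattern):
  MOV R5, 94  → R5 = 94
  MOV R0, 23  → R0 = 23
  MOV R4, R5  → R4 = 94  (save R5)
  MOV R5, R0  → R5 = 23  (R5 gets R0's value)
  MOV R0, R4  → R0 = 94  (R0 gets saved value)
Final: R0 = 94

94


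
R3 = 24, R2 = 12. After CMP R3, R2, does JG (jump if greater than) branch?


Trace:
  R3 = 24, R2 = 12
  CMP R3, R2  → compares 24 vs 12
  JG checks: is 24 greater than 12?
  24 > 12, so condition is true
Branch taken: Yes

Yes


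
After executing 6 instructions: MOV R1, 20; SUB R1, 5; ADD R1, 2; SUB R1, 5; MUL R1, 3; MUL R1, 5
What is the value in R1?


Register state trace:
  MOV R1, 20  → R1 = 20
  SUB R1, 5  → R1 = 20 - 5 = 15
  ADD R1, 2  → R1 = 15 + 2 = 17
  SUB R1, 5  → R1 = 17 - 5 = 12
  MUL R1, 3  → R1 = 12 * 3 = 36
  MUL R1, 5  → R1 = 36 * 5 = 180
Final: R1 = 180

180


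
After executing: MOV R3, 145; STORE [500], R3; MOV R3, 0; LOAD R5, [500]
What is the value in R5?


Register and memory trace:
  MOV R3, 145  → R3 = 145
  STORE [500], R3  → mem[500] = 145
  MOV R3, 0  → R3 = 0
  LOAD R5, [500]  → R5 = mem[500] = 145
Final: R5 = 145

145


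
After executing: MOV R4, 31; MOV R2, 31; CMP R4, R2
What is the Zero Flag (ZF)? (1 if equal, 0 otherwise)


Register state trace:
  MOV R4, 31  → R4 = 31
  MOV R2, 31  → R2 = 31
  CMP R4, R2  → computes 31 - 31 = 0
  Result is zero, so values are equal
ZF = 1

1


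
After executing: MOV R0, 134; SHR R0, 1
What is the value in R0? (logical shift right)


Register state trace:
  MOV R0, 134  → R0 = 134
  SHR R0, 1  → R0 = 134 >> 1 = 134 // 2^1 = 67
Final: R0 = 67

67


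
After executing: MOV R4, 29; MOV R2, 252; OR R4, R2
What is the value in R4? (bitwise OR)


Register state trace:
  MOV R4, 29  → R4 = 29 (0b00011101)
  MOV R2, 252  → R2 = 252 (0b11111100)
  OR R4, R2   → R4 = 29 OR 252 = 253 (0b11111101)
Final: R4 = 253

253


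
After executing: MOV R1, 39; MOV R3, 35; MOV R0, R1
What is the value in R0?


Register state trace:
  MOV R1, 39  → R1 = 39
  MOV R3, 35  → R3 = 35
  MOV R0, R1  → R0 = 39
Final: R0 = 39

39


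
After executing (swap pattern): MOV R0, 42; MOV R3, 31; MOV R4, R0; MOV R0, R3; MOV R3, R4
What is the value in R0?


Register state trace (swap pattern):
  MOV R0, 42  → R0 = 42
  MOV R3, 31  → R3 = 31
  MOV R4, R0  → R4 = 42  (save R0)
  MOV R0, R3  → R0 = 31  (R0 gets R3's value)
  MOV R3, R4  → R3 = 42  (R3 gets saved value)
Final: R0 = 31

31


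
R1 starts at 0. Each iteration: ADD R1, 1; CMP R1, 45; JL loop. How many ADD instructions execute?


Loop trace (R1 starts at 0, target 45, step 1):
  ADD #1: R1 = 0 + 1 = 1  → 1 < 45, loop
  ADD #2: R1 = 1 + 1 = 2  → 2 < 45, loop
  ADD #3: R1 = 2 + 1 = 3  → 3 < 45, loop
  ADD #4: R1 = 3 + 1 = 4  → 4 < 45, loop
  ADD #5: R1 = 4 + 1 = 5  → 5 < 45, loop
  ADD #6: R1 = 5 + 1 = 6  → 6 < 45, loop
  ADD #7: R1 = 6 + 1 = 7  → 7 < 45, loop
  ADD #8: R1 = 7 + 1 = 8  → 8 < 45, loop
  ADD #9: R1 = 8 + 1 = 9  → 9 < 45, loop
  ADD #10: R1 = 9 + 1 = 10  → 10 < 45, loop
  ADD #11: R1 = 10 + 1 = 11  → 11 < 45, loop
  ADD #12: R1 = 11 + 1 = 12  → 12 < 45, loop
  ADD #13: R1 = 12 + 1 = 13  → 13 < 45, loop
  ADD #14: R1 = 13 + 1 = 14  → 14 < 45, loop
  ADD #15: R1 = 14 + 1 = 15  → 15 < 45, loop
  ADD #16: R1 = 15 + 1 = 16  → 16 < 45, loop
  ADD #17: R1 = 16 + 1 = 17  → 17 < 45, loop
  ADD #18: R1 = 17 + 1 = 18  → 18 < 45, loop
  ADD #19: R1 = 18 + 1 = 19  → 19 < 45, loop
  ADD #20: R1 = 19 + 1 = 20  → 20 < 45, loop
  ADD #21: R1 = 20 + 1 = 21  → 21 < 45, loop
  ADD #22: R1 = 21 + 1 = 22  → 22 < 45, loop
  ADD #23: R1 = 22 + 1 = 23  → 23 < 45, loop
  ADD #24: R1 = 23 + 1 = 24  → 24 < 45, loop
  ADD #25: R1 = 24 + 1 = 25  → 25 < 45, loop
  ADD #26: R1 = 25 + 1 = 26  → 26 < 45, loop
  ADD #27: R1 = 26 + 1 = 27  → 27 < 45, loop
  ADD #28: R1 = 27 + 1 = 28  → 28 < 45, loop
  ADD #29: R1 = 28 + 1 = 29  → 29 < 45, loop
  ADD #30: R1 = 29 + 1 = 30  → 30 < 45, loop
  ADD #31: R1 = 30 + 1 = 31  → 31 < 45, loop
  ADD #32: R1 = 31 + 1 = 32  → 32 < 45, loop
  ADD #33: R1 = 32 + 1 = 33  → 33 < 45, loop
  ADD #34: R1 = 33 + 1 = 34  → 34 < 45, loop
  ADD #35: R1 = 34 + 1 = 35  → 35 < 45, loop
  ADD #36: R1 = 35 + 1 = 36  → 36 < 45, loop
  ADD #37: R1 = 36 + 1 = 37  → 37 < 45, loop
  ADD #38: R1 = 37 + 1 = 38  → 38 < 45, loop
  ADD #39: R1 = 38 + 1 = 39  → 39 < 45, loop
  ADD #40: R1 = 39 + 1 = 40  → 40 < 45, loop
  ADD #41: R1 = 40 + 1 = 41  → 41 < 45, loop
  ADD #42: R1 = 41 + 1 = 42  → 42 < 45, loop
  ADD #43: R1 = 42 + 1 = 43  → 43 < 45, loop
  ADD #44: R1 = 43 + 1 = 44  → 44 < 45, loop
  ADD #45: R1 = 44 + 1 = 45  → 45 >= 45, exit
Total ADD instructions: 45

45


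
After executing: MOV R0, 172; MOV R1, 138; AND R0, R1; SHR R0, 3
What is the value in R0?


Register state trace:
  MOV R0, 172  → R0 = 172 (0b10101100)
  MOV R1, 138  → R1 = 138 (0b10001010)
  AND R0, R1  → R0 = 172 AND 138 = 136 (0b10001000)
  SHR R0, 3  → R0 = 136 >> 3 = 17
Final: R0 = 17

17


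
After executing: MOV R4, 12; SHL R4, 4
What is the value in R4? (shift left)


Register state trace:
  MOV R4, 12  → R4 = 12
  SHL R4, 4  → R4 = 12 << 4 = 12 * 2^4 = 192
Final: R4 = 192

192


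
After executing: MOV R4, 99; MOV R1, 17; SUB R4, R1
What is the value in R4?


Register state trace:
  MOV R4, 99  → R4 = 99
  MOV R1, 17  → R1 = 17
  SUB R4, R1  → R4 = 99 - 17 = 82
Final: R4 = 82

82


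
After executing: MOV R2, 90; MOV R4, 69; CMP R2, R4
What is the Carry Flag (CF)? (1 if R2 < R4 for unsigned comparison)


Register state trace:
  MOV R2, 90  → R2 = 90
  MOV R4, 69  → R4 = 69
  CMP R2, R4  → unsigned 90 - 69: no borrow
  90 >= 69, so CF = 0
CF = 0

0


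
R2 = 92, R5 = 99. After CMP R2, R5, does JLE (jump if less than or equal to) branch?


Trace:
  R2 = 92, R5 = 99
  CMP R2, R5  → compares 92 vs 99
  JLE checks: is 92 less than or equal to 99?
  92 < 99, so condition is true
Branch taken: Yes

Yes


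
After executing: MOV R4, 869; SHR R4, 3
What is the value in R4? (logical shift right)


Register state trace:
  MOV R4, 869  → R4 = 869
  SHR R4, 3  → R4 = 869 >> 3 = 869 // 2^3 = 108
Final: R4 = 108

108


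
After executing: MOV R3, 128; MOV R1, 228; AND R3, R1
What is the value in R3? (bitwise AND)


Register state trace:
  MOV R3, 128  → R3 = 128 (0b10000000)
  MOV R1, 228  → R1 = 228 (0b11100100)
  AND R3, R1  → R3 = 128 AND 228 = 128 (0b10000000)
Final: R3 = 128

128


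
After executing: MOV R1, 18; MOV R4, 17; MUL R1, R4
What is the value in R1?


Register state trace:
  MOV R1, 18  → R1 = 18
  MOV R4, 17  → R4 = 17
  MUL R1, R4  → R1 = 18 * 17 = 306
Final: R1 = 306

306


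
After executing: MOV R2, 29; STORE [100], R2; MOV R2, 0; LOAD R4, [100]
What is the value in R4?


Register and memory trace:
  MOV R2, 29  → R2 = 29
  STORE [100], R2  → mem[100] = 29
  MOV R2, 0  → R2 = 0
  LOAD R4, [100]  → R4 = mem[100] = 29
Final: R4 = 29

29


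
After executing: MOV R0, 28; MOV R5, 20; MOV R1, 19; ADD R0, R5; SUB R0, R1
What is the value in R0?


Register state trace:
  MOV R0, 28  → R0 = 28
  MOV R5, 20  → R5 = 20
  MOV R1, 19  → R1 = 19
  ADD R0, R5  → R0 = 28 + 20 = 48
  SUB R0, R1  → R0 = 48 - 19 = 29
Final: R0 = 29

29


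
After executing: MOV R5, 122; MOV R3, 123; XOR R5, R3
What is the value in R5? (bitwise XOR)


Register state trace:
  MOV R5, 122  → R5 = 122 (0b01111010)
  MOV R3, 123  → R3 = 123 (0b01111011)
  XOR R5, R3  → R5 = 122 XOR 123 = 1 (0b00000001)
Final: R5 = 1

1


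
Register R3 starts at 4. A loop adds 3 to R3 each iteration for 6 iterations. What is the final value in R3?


Starting value: R3 = 4
  Iter 1: R3 = 4 + 3 = 7
  Iter 2: R3 = 7 + 3 = 10
  Iter 3: R3 = 10 + 3 = 13
  Iter 4: R3 = 13 + 3 = 16
  Iter 5: R3 = 16 + 3 = 19
  Iter 6: R3 = 19 + 3 = 22
Final: R3 = 22

22


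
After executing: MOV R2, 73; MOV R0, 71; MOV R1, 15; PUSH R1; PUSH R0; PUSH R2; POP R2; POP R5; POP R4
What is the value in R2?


Stack trace (top is rightmost):
  MOV R2, 73  → R2 = 73
  MOV R0, 71  → R0 = 71
  MOV R1, 15  → R1 = 15
  PUSH R1  → stack: [15]
  PUSH R0  → stack: [15, 71]
  PUSH R2  → stack: [15, 71, 73]
  POP R2  → R2 = 73, stack: [15, 71]
  POP R5  → R5 = 71, stack: [15]
  POP R4  → R4 = 15, stack: []
Final: R2 = 73

73


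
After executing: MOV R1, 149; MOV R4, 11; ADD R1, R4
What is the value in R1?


Register state trace:
  MOV R1, 149  → R1 = 149
  MOV R4, 11  → R4 = 11
  ADD R1, R4  → R1 = 149 + 11 = 160
Final: R1 = 160

160


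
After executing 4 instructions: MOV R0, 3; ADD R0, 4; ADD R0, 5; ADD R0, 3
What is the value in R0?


Register state trace:
  MOV R0, 3  → R0 = 3
  ADD R0, 4  → R0 = 3 + 4 = 7
  ADD R0, 5  → R0 = 7 + 5 = 12
  ADD R0, 3  → R0 = 12 + 3 = 15
Final: R0 = 15

15


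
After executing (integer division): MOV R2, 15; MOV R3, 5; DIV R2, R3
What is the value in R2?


Register state trace:
  MOV R2, 15  → R2 = 15
  MOV R3, 5  → R3 = 5
  DIV R2, R3  → R2 = 15 // 5 = 3
Final: R2 = 3

3


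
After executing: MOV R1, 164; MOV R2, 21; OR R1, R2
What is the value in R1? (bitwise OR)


Register state trace:
  MOV R1, 164  → R1 = 164 (0b10100100)
  MOV R2, 21  → R2 = 21 (0b00010101)
  OR R1, R2   → R1 = 164 OR 21 = 181 (0b10110101)
Final: R1 = 181

181


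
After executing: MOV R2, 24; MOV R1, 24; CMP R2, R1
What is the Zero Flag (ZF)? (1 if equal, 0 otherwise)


Register state trace:
  MOV R2, 24  → R2 = 24
  MOV R1, 24  → R1 = 24
  CMP R2, R1  → computes 24 - 24 = 0
  Result is zero, so values are equal
ZF = 1

1


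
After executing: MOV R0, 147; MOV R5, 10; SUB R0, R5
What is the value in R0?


Register state trace:
  MOV R0, 147  → R0 = 147
  MOV R5, 10  → R5 = 10
  SUB R0, R5  → R0 = 147 - 10 = 137
Final: R0 = 137

137


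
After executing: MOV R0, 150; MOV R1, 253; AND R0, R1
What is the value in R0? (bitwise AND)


Register state trace:
  MOV R0, 150  → R0 = 150 (0b10010110)
  MOV R1, 253  → R1 = 253 (0b11111101)
  AND R0, R1  → R0 = 150 AND 253 = 148 (0b10010100)
Final: R0 = 148

148


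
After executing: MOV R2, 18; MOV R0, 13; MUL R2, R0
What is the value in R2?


Register state trace:
  MOV R2, 18  → R2 = 18
  MOV R0, 13  → R0 = 13
  MUL R2, R0  → R2 = 18 * 13 = 234
Final: R2 = 234

234


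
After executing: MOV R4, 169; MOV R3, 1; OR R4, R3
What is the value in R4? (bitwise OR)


Register state trace:
  MOV R4, 169  → R4 = 169 (0b10101001)
  MOV R3, 1  → R3 = 1 (0b00000001)
  OR R4, R3   → R4 = 169 OR 1 = 169 (0b10101001)
Final: R4 = 169

169


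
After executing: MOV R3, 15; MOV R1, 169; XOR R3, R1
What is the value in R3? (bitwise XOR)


Register state trace:
  MOV R3, 15  → R3 = 15 (0b00001111)
  MOV R1, 169  → R1 = 169 (0b10101001)
  XOR R3, R1  → R3 = 15 XOR 169 = 166 (0b10100110)
Final: R3 = 166

166


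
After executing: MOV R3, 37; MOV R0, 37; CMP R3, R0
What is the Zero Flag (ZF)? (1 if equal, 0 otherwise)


Register state trace:
  MOV R3, 37  → R3 = 37
  MOV R0, 37  → R0 = 37
  CMP R3, R0  → computes 37 - 37 = 0
  Result is zero, so values are equal
ZF = 1

1


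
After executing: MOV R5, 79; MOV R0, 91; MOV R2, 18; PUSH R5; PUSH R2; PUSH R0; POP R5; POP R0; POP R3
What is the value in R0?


Stack trace (top is rightmost):
  MOV R5, 79  → R5 = 79
  MOV R0, 91  → R0 = 91
  MOV R2, 18  → R2 = 18
  PUSH R5  → stack: [79]
  PUSH R2  → stack: [79, 18]
  PUSH R0  → stack: [79, 18, 91]
  POP R5  → R5 = 91, stack: [79, 18]
  POP R0  → R0 = 18, stack: [79]
  POP R3  → R3 = 79, stack: []
Final: R0 = 18

18


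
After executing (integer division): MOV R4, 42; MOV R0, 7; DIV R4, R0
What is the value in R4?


Register state trace:
  MOV R4, 42  → R4 = 42
  MOV R0, 7  → R0 = 7
  DIV R4, R0  → R4 = 42 // 7 = 6
Final: R4 = 6

6


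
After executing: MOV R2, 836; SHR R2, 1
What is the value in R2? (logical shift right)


Register state trace:
  MOV R2, 836  → R2 = 836
  SHR R2, 1  → R2 = 836 >> 1 = 836 // 2^1 = 418
Final: R2 = 418

418


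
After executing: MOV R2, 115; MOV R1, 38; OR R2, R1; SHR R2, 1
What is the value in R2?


Register state trace:
  MOV R2, 115  → R2 = 115 (0b01110011)
  MOV R1, 38  → R1 = 38 (0b00100110)
  OR R2, R1  → R2 = 115 OR 38 = 119 (0b01110111)
  SHR R2, 1  → R2 = 119 >> 1 = 59
Final: R2 = 59

59


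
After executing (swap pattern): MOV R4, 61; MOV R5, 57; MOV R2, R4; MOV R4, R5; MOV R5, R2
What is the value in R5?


Register state trace (swap pattern):
  MOV R4, 61  → R4 = 61
  MOV R5, 57  → R5 = 57
  MOV R2, R4  → R2 = 61  (save R4)
  MOV R4, R5  → R4 = 57  (R4 gets R5's value)
  MOV R5, R2  → R5 = 61  (R5 gets saved value)
Final: R5 = 61

61


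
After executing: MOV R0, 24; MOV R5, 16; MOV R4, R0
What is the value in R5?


Register state trace:
  MOV R0, 24  → R0 = 24
  MOV R5, 16  → R5 = 16
  MOV R4, R0  → R4 = 24
Final: R5 = 16

16


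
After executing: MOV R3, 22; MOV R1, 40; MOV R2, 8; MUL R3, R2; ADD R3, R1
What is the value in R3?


Register state trace:
  MOV R3, 22  → R3 = 22
  MOV R1, 40  → R1 = 40
  MOV R2, 8  → R2 = 8
  MUL R3, R2  → R3 = 22 * 8 = 176
  ADD R3, R1  → R3 = 176 + 40 = 216
Final: R3 = 216

216


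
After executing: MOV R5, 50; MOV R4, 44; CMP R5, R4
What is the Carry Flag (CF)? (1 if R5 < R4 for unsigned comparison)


Register state trace:
  MOV R5, 50  → R5 = 50
  MOV R4, 44  → R4 = 44
  CMP R5, R4  → unsigned 50 - 44: no borrow
  50 >= 44, so CF = 0
CF = 0

0


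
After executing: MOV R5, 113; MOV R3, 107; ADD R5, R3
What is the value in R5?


Register state trace:
  MOV R5, 113  → R5 = 113
  MOV R3, 107  → R3 = 107
  ADD R5, R3  → R5 = 113 + 107 = 220
Final: R5 = 220

220


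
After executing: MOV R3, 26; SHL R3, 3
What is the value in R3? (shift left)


Register state trace:
  MOV R3, 26  → R3 = 26
  SHL R3, 3  → R3 = 26 << 3 = 26 * 2^3 = 208
Final: R3 = 208

208


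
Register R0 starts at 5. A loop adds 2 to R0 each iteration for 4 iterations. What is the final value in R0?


Starting value: R0 = 5
  Iter 1: R0 = 5 + 2 = 7
  Iter 2: R0 = 7 + 2 = 9
  Iter 3: R0 = 9 + 2 = 11
  Iter 4: R0 = 11 + 2 = 13
Final: R0 = 13

13


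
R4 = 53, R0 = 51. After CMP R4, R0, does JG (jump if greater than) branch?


Trace:
  R4 = 53, R0 = 51
  CMP R4, R0  → compares 53 vs 51
  JG checks: is 53 greater than 51?
  53 > 51, so condition is true
Branch taken: Yes

Yes


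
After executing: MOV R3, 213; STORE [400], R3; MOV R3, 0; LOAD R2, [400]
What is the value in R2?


Register and memory trace:
  MOV R3, 213  → R3 = 213
  STORE [400], R3  → mem[400] = 213
  MOV R3, 0  → R3 = 0
  LOAD R2, [400]  → R2 = mem[400] = 213
Final: R2 = 213

213


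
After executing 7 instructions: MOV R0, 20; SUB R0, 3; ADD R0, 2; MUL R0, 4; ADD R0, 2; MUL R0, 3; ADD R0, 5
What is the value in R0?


Register state trace:
  MOV R0, 20  → R0 = 20
  SUB R0, 3  → R0 = 20 - 3 = 17
  ADD R0, 2  → R0 = 17 + 2 = 19
  MUL R0, 4  → R0 = 19 * 4 = 76
  ADD R0, 2  → R0 = 76 + 2 = 78
  MUL R0, 3  → R0 = 78 * 3 = 234
  ADD R0, 5  → R0 = 234 + 5 = 239
Final: R0 = 239

239


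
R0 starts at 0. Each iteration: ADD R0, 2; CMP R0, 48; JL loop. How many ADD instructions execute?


Loop trace (R0 starts at 0, target 48, step 2):
  ADD #1: R0 = 0 + 2 = 2  → 2 < 48, loop
  ADD #2: R0 = 2 + 2 = 4  → 4 < 48, loop
  ADD #3: R0 = 4 + 2 = 6  → 6 < 48, loop
  ADD #4: R0 = 6 + 2 = 8  → 8 < 48, loop
  ADD #5: R0 = 8 + 2 = 10  → 10 < 48, loop
  ADD #6: R0 = 10 + 2 = 12  → 12 < 48, loop
  ADD #7: R0 = 12 + 2 = 14  → 14 < 48, loop
  ADD #8: R0 = 14 + 2 = 16  → 16 < 48, loop
  ADD #9: R0 = 16 + 2 = 18  → 18 < 48, loop
  ADD #10: R0 = 18 + 2 = 20  → 20 < 48, loop
  ADD #11: R0 = 20 + 2 = 22  → 22 < 48, loop
  ADD #12: R0 = 22 + 2 = 24  → 24 < 48, loop
  ADD #13: R0 = 24 + 2 = 26  → 26 < 48, loop
  ADD #14: R0 = 26 + 2 = 28  → 28 < 48, loop
  ADD #15: R0 = 28 + 2 = 30  → 30 < 48, loop
  ADD #16: R0 = 30 + 2 = 32  → 32 < 48, loop
  ADD #17: R0 = 32 + 2 = 34  → 34 < 48, loop
  ADD #18: R0 = 34 + 2 = 36  → 36 < 48, loop
  ADD #19: R0 = 36 + 2 = 38  → 38 < 48, loop
  ADD #20: R0 = 38 + 2 = 40  → 40 < 48, loop
  ADD #21: R0 = 40 + 2 = 42  → 42 < 48, loop
  ADD #22: R0 = 42 + 2 = 44  → 44 < 48, loop
  ADD #23: R0 = 44 + 2 = 46  → 46 < 48, loop
  ADD #24: R0 = 46 + 2 = 48  → 48 >= 48, exit
Total ADD instructions: 24

24


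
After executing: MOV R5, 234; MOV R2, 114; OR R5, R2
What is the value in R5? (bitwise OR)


Register state trace:
  MOV R5, 234  → R5 = 234 (0b11101010)
  MOV R2, 114  → R2 = 114 (0b01110010)
  OR R5, R2   → R5 = 234 OR 114 = 250 (0b11111010)
Final: R5 = 250

250


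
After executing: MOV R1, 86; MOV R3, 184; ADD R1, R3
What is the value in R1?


Register state trace:
  MOV R1, 86  → R1 = 86
  MOV R3, 184  → R3 = 184
  ADD R1, R3  → R1 = 86 + 184 = 270
Final: R1 = 270

270


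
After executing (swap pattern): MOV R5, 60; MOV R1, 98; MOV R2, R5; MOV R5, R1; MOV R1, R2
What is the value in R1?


Register state trace (swap pattern):
  MOV R5, 60  → R5 = 60
  MOV R1, 98  → R1 = 98
  MOV R2, R5  → R2 = 60  (save R5)
  MOV R5, R1  → R5 = 98  (R5 gets R1's value)
  MOV R1, R2  → R1 = 60  (R1 gets saved value)
Final: R1 = 60

60


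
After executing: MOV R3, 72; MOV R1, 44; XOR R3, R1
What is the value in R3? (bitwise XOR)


Register state trace:
  MOV R3, 72  → R3 = 72 (0b01001000)
  MOV R1, 44  → R1 = 44 (0b00101100)
  XOR R3, R1  → R3 = 72 XOR 44 = 100 (0b01100100)
Final: R3 = 100

100


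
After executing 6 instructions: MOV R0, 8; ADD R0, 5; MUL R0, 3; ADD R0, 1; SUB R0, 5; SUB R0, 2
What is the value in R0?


Register state trace:
  MOV R0, 8  → R0 = 8
  ADD R0, 5  → R0 = 8 + 5 = 13
  MUL R0, 3  → R0 = 13 * 3 = 39
  ADD R0, 1  → R0 = 39 + 1 = 40
  SUB R0, 5  → R0 = 40 - 5 = 35
  SUB R0, 2  → R0 = 35 - 2 = 33
Final: R0 = 33

33


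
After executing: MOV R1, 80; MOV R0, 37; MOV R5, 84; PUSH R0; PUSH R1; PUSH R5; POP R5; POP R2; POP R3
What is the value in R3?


Stack trace (top is rightmost):
  MOV R1, 80  → R1 = 80
  MOV R0, 37  → R0 = 37
  MOV R5, 84  → R5 = 84
  PUSH R0  → stack: [37]
  PUSH R1  → stack: [37, 80]
  PUSH R5  → stack: [37, 80, 84]
  POP R5  → R5 = 84, stack: [37, 80]
  POP R2  → R2 = 80, stack: [37]
  POP R3  → R3 = 37, stack: []
Final: R3 = 37

37


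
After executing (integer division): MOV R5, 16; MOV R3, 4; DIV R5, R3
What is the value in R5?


Register state trace:
  MOV R5, 16  → R5 = 16
  MOV R3, 4  → R3 = 4
  DIV R5, R3  → R5 = 16 // 4 = 4
Final: R5 = 4

4


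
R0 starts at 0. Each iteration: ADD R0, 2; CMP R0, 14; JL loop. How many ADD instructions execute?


Loop trace (R0 starts at 0, target 14, step 2):
  ADD #1: R0 = 0 + 2 = 2  → 2 < 14, loop
  ADD #2: R0 = 2 + 2 = 4  → 4 < 14, loop
  ADD #3: R0 = 4 + 2 = 6  → 6 < 14, loop
  ADD #4: R0 = 6 + 2 = 8  → 8 < 14, loop
  ADD #5: R0 = 8 + 2 = 10  → 10 < 14, loop
  ADD #6: R0 = 10 + 2 = 12  → 12 < 14, loop
  ADD #7: R0 = 12 + 2 = 14  → 14 >= 14, exit
Total ADD instructions: 7

7


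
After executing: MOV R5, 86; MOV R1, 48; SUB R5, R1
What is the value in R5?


Register state trace:
  MOV R5, 86  → R5 = 86
  MOV R1, 48  → R1 = 48
  SUB R5, R1  → R5 = 86 - 48 = 38
Final: R5 = 38

38


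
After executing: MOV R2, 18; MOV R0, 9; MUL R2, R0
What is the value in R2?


Register state trace:
  MOV R2, 18  → R2 = 18
  MOV R0, 9  → R0 = 9
  MUL R2, R0  → R2 = 18 * 9 = 162
Final: R2 = 162

162


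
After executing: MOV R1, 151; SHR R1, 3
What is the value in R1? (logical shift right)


Register state trace:
  MOV R1, 151  → R1 = 151
  SHR R1, 3  → R1 = 151 >> 3 = 151 // 2^3 = 18
Final: R1 = 18

18


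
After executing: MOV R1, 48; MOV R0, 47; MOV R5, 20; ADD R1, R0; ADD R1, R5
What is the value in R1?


Register state trace:
  MOV R1, 48  → R1 = 48
  MOV R0, 47  → R0 = 47
  MOV R5, 20  → R5 = 20
  ADD R1, R0  → R1 = 48 + 47 = 95
  ADD R1, R5  → R1 = 95 + 20 = 115
Final: R1 = 115

115


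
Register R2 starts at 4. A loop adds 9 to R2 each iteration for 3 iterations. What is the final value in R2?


Starting value: R2 = 4
  Iter 1: R2 = 4 + 9 = 13
  Iter 2: R2 = 13 + 9 = 22
  Iter 3: R2 = 22 + 9 = 31
Final: R2 = 31

31


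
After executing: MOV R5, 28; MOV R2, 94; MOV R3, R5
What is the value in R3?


Register state trace:
  MOV R5, 28  → R5 = 28
  MOV R2, 94  → R2 = 94
  MOV R3, R5  → R3 = 28
Final: R3 = 28

28


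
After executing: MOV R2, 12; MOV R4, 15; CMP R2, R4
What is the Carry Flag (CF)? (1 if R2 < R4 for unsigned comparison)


Register state trace:
  MOV R2, 12  → R2 = 12
  MOV R4, 15  → R4 = 15
  CMP R2, R4  → unsigned 12 - 15: borrow occurs
  12 < 15, so CF = 1
CF = 1

1


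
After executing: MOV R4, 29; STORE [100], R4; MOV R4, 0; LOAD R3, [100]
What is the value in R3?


Register and memory trace:
  MOV R4, 29  → R4 = 29
  STORE [100], R4  → mem[100] = 29
  MOV R4, 0  → R4 = 0
  LOAD R3, [100]  → R3 = mem[100] = 29
Final: R3 = 29

29


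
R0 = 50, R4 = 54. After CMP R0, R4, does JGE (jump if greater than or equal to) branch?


Trace:
  R0 = 50, R4 = 54
  CMP R0, R4  → compares 50 vs 54
  JGE checks: is 50 greater than or equal to 54?
  50 < 54, so condition is false
Branch taken: No

No


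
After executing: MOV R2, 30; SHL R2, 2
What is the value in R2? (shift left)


Register state trace:
  MOV R2, 30  → R2 = 30
  SHL R2, 2  → R2 = 30 << 2 = 30 * 2^2 = 120
Final: R2 = 120

120


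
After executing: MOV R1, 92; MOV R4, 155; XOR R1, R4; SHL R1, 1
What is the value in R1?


Register state trace:
  MOV R1, 92  → R1 = 92 (0b01011100)
  MOV R4, 155  → R4 = 155 (0b10011011)
  XOR R1, R4  → R1 = 92 XOR 155 = 199 (0b11000111)
  SHL R1, 1  → R1 = 199 << 1 = 398
Final: R1 = 398

398


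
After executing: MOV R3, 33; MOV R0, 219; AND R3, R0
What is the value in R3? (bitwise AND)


Register state trace:
  MOV R3, 33  → R3 = 33 (0b00100001)
  MOV R0, 219  → R0 = 219 (0b11011011)
  AND R3, R0  → R3 = 33 AND 219 = 1 (0b00000001)
Final: R3 = 1

1


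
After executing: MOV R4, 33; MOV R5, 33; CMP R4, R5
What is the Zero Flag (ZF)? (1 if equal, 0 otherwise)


Register state trace:
  MOV R4, 33  → R4 = 33
  MOV R5, 33  → R5 = 33
  CMP R4, R5  → computes 33 - 33 = 0
  Result is zero, so values are equal
ZF = 1

1


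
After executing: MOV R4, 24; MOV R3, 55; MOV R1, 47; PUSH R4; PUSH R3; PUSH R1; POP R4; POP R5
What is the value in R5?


Stack trace (top is rightmost):
  MOV R4, 24  → R4 = 24
  MOV R3, 55  → R3 = 55
  MOV R1, 47  → R1 = 47
  PUSH R4  → stack: [24]
  PUSH R3  → stack: [24, 55]
  PUSH R1  → stack: [24, 55, 47]
  POP R4  → R4 = 47, stack: [24, 55]
  POP R5  → R5 = 55, stack: [24]
Final: R5 = 55

55


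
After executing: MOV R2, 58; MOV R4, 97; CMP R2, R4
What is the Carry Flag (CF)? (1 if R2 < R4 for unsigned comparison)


Register state trace:
  MOV R2, 58  → R2 = 58
  MOV R4, 97  → R4 = 97
  CMP R2, R4  → unsigned 58 - 97: borrow occurs
  58 < 97, so CF = 1
CF = 1

1


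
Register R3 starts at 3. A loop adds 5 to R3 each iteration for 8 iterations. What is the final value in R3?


Starting value: R3 = 3
  Iter 1: R3 = 3 + 5 = 8
  Iter 2: R3 = 8 + 5 = 13
  Iter 3: R3 = 13 + 5 = 18
  Iter 4: R3 = 18 + 5 = 23
  Iter 5: R3 = 23 + 5 = 28
  Iter 6: R3 = 28 + 5 = 33
  Iter 7: R3 = 33 + 5 = 38
  Iter 8: R3 = 38 + 5 = 43
Final: R3 = 43

43


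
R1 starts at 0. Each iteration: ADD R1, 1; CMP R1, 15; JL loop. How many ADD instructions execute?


Loop trace (R1 starts at 0, target 15, step 1):
  ADD #1: R1 = 0 + 1 = 1  → 1 < 15, loop
  ADD #2: R1 = 1 + 1 = 2  → 2 < 15, loop
  ADD #3: R1 = 2 + 1 = 3  → 3 < 15, loop
  ADD #4: R1 = 3 + 1 = 4  → 4 < 15, loop
  ADD #5: R1 = 4 + 1 = 5  → 5 < 15, loop
  ADD #6: R1 = 5 + 1 = 6  → 6 < 15, loop
  ADD #7: R1 = 6 + 1 = 7  → 7 < 15, loop
  ADD #8: R1 = 7 + 1 = 8  → 8 < 15, loop
  ADD #9: R1 = 8 + 1 = 9  → 9 < 15, loop
  ADD #10: R1 = 9 + 1 = 10  → 10 < 15, loop
  ADD #11: R1 = 10 + 1 = 11  → 11 < 15, loop
  ADD #12: R1 = 11 + 1 = 12  → 12 < 15, loop
  ADD #13: R1 = 12 + 1 = 13  → 13 < 15, loop
  ADD #14: R1 = 13 + 1 = 14  → 14 < 15, loop
  ADD #15: R1 = 14 + 1 = 15  → 15 >= 15, exit
Total ADD instructions: 15

15


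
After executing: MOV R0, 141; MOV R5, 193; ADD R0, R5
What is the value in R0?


Register state trace:
  MOV R0, 141  → R0 = 141
  MOV R5, 193  → R5 = 193
  ADD R0, R5  → R0 = 141 + 193 = 334
Final: R0 = 334

334


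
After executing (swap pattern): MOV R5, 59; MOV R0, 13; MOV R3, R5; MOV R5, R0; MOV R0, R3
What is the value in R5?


Register state trace (swap pattern):
  MOV R5, 59  → R5 = 59
  MOV R0, 13  → R0 = 13
  MOV R3, R5  → R3 = 59  (save R5)
  MOV R5, R0  → R5 = 13  (R5 gets R0's value)
  MOV R0, R3  → R0 = 59  (R0 gets saved value)
Final: R5 = 13

13


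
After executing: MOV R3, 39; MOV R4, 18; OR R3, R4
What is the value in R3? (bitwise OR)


Register state trace:
  MOV R3, 39  → R3 = 39 (0b00100111)
  MOV R4, 18  → R4 = 18 (0b00010010)
  OR R3, R4   → R3 = 39 OR 18 = 55 (0b00110111)
Final: R3 = 55

55


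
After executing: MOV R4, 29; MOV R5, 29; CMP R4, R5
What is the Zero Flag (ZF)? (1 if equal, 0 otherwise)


Register state trace:
  MOV R4, 29  → R4 = 29
  MOV R5, 29  → R5 = 29
  CMP R4, R5  → computes 29 - 29 = 0
  Result is zero, so values are equal
ZF = 1

1


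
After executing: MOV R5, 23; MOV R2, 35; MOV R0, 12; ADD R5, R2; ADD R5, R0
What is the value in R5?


Register state trace:
  MOV R5, 23  → R5 = 23
  MOV R2, 35  → R2 = 35
  MOV R0, 12  → R0 = 12
  ADD R5, R2  → R5 = 23 + 35 = 58
  ADD R5, R0  → R5 = 58 + 12 = 70
Final: R5 = 70

70


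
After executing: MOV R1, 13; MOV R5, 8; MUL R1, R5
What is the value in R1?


Register state trace:
  MOV R1, 13  → R1 = 13
  MOV R5, 8  → R5 = 8
  MUL R1, R5  → R1 = 13 * 8 = 104
Final: R1 = 104

104


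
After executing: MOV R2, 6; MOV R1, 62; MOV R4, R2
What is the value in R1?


Register state trace:
  MOV R2, 6  → R2 = 6
  MOV R1, 62  → R1 = 62
  MOV R4, R2  → R4 = 6
Final: R1 = 62

62


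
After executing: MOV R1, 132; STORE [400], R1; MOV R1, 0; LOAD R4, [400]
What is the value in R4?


Register and memory trace:
  MOV R1, 132  → R1 = 132
  STORE [400], R1  → mem[400] = 132
  MOV R1, 0  → R1 = 0
  LOAD R4, [400]  → R4 = mem[400] = 132
Final: R4 = 132

132


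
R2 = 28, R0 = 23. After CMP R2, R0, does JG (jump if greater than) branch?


Trace:
  R2 = 28, R0 = 23
  CMP R2, R0  → compares 28 vs 23
  JG checks: is 28 greater than 23?
  28 > 23, so condition is true
Branch taken: Yes

Yes


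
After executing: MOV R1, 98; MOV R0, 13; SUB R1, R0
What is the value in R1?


Register state trace:
  MOV R1, 98  → R1 = 98
  MOV R0, 13  → R0 = 13
  SUB R1, R0  → R1 = 98 - 13 = 85
Final: R1 = 85

85


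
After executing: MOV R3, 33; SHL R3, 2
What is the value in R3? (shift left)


Register state trace:
  MOV R3, 33  → R3 = 33
  SHL R3, 2  → R3 = 33 << 2 = 33 * 2^2 = 132
Final: R3 = 132

132


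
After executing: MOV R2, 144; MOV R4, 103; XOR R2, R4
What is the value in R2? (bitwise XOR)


Register state trace:
  MOV R2, 144  → R2 = 144 (0b10010000)
  MOV R4, 103  → R4 = 103 (0b01100111)
  XOR R2, R4  → R2 = 144 XOR 103 = 247 (0b11110111)
Final: R2 = 247

247


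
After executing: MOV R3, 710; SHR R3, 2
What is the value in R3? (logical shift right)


Register state trace:
  MOV R3, 710  → R3 = 710
  SHR R3, 2  → R3 = 710 >> 2 = 710 // 2^2 = 177
Final: R3 = 177

177


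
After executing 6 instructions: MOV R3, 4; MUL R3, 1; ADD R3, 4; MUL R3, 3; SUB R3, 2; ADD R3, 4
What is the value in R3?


Register state trace:
  MOV R3, 4  → R3 = 4
  MUL R3, 1  → R3 = 4 * 1 = 4
  ADD R3, 4  → R3 = 4 + 4 = 8
  MUL R3, 3  → R3 = 8 * 3 = 24
  SUB R3, 2  → R3 = 24 - 2 = 22
  ADD R3, 4  → R3 = 22 + 4 = 26
Final: R3 = 26

26


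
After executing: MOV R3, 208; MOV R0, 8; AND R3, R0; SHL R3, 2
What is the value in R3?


Register state trace:
  MOV R3, 208  → R3 = 208 (0b11010000)
  MOV R0, 8  → R0 = 8 (0b00001000)
  AND R3, R0  → R3 = 208 AND 8 = 0 (0b00000000)
  SHL R3, 2  → R3 = 0 << 2 = 0
Final: R3 = 0

0


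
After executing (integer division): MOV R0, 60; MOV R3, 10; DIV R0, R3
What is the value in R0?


Register state trace:
  MOV R0, 60  → R0 = 60
  MOV R3, 10  → R3 = 10
  DIV R0, R3  → R0 = 60 // 10 = 6
Final: R0 = 6

6


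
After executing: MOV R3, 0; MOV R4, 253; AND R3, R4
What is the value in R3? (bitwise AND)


Register state trace:
  MOV R3, 0  → R3 = 0 (0b00000000)
  MOV R4, 253  → R4 = 253 (0b11111101)
  AND R3, R4  → R3 = 0 AND 253 = 0 (0b00000000)
Final: R3 = 0

0


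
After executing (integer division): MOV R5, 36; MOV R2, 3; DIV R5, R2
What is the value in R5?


Register state trace:
  MOV R5, 36  → R5 = 36
  MOV R2, 3  → R2 = 3
  DIV R5, R2  → R5 = 36 // 3 = 12
Final: R5 = 12

12


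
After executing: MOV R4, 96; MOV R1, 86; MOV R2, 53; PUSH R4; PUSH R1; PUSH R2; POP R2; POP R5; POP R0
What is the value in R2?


Stack trace (top is rightmost):
  MOV R4, 96  → R4 = 96
  MOV R1, 86  → R1 = 86
  MOV R2, 53  → R2 = 53
  PUSH R4  → stack: [96]
  PUSH R1  → stack: [96, 86]
  PUSH R2  → stack: [96, 86, 53]
  POP R2  → R2 = 53, stack: [96, 86]
  POP R5  → R5 = 86, stack: [96]
  POP R0  → R0 = 96, stack: []
Final: R2 = 53

53


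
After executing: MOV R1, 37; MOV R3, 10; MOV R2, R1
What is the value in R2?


Register state trace:
  MOV R1, 37  → R1 = 37
  MOV R3, 10  → R3 = 10
  MOV R2, R1  → R2 = 37
Final: R2 = 37

37


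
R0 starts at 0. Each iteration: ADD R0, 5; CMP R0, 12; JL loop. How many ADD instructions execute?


Loop trace (R0 starts at 0, target 12, step 5):
  ADD #1: R0 = 0 + 5 = 5  → 5 < 12, loop
  ADD #2: R0 = 5 + 5 = 10  → 10 < 12, loop
  ADD #3: R0 = 10 + 5 = 15  → 15 >= 12, exit
Total ADD instructions: 3

3


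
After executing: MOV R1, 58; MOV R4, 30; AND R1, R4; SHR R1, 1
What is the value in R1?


Register state trace:
  MOV R1, 58  → R1 = 58 (0b00111010)
  MOV R4, 30  → R4 = 30 (0b00011110)
  AND R1, R4  → R1 = 58 AND 30 = 26 (0b00011010)
  SHR R1, 1  → R1 = 26 >> 1 = 13
Final: R1 = 13

13


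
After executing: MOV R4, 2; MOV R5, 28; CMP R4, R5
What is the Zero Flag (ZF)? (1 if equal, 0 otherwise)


Register state trace:
  MOV R4, 2  → R4 = 2
  MOV R5, 28  → R5 = 28
  CMP R4, R5  → computes 2 - 28 = -26
  Result is nonzero, so values are not equal
ZF = 0

0


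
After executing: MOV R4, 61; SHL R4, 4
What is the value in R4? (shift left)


Register state trace:
  MOV R4, 61  → R4 = 61
  SHL R4, 4  → R4 = 61 << 4 = 61 * 2^4 = 976
Final: R4 = 976

976
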